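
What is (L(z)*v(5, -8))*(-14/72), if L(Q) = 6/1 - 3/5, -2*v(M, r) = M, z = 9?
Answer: 21/8 ≈ 2.6250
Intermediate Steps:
v(M, r) = -M/2
L(Q) = 27/5 (L(Q) = 6*1 - 3*⅕ = 6 - ⅗ = 27/5)
(L(z)*v(5, -8))*(-14/72) = (27*(-½*5)/5)*(-14/72) = ((27/5)*(-5/2))*(-14*1/72) = -27/2*(-7/36) = 21/8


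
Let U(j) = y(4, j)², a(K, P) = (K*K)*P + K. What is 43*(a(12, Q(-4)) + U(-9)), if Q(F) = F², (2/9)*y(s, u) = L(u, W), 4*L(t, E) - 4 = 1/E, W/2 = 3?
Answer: 25736403/256 ≈ 1.0053e+5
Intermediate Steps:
W = 6 (W = 2*3 = 6)
L(t, E) = 1 + 1/(4*E)
y(s, u) = 75/16 (y(s, u) = 9*((¼ + 6)/6)/2 = 9*((⅙)*(25/4))/2 = (9/2)*(25/24) = 75/16)
a(K, P) = K + P*K² (a(K, P) = K²*P + K = P*K² + K = K + P*K²)
U(j) = 5625/256 (U(j) = (75/16)² = 5625/256)
43*(a(12, Q(-4)) + U(-9)) = 43*(12*(1 + 12*(-4)²) + 5625/256) = 43*(12*(1 + 12*16) + 5625/256) = 43*(12*(1 + 192) + 5625/256) = 43*(12*193 + 5625/256) = 43*(2316 + 5625/256) = 43*(598521/256) = 25736403/256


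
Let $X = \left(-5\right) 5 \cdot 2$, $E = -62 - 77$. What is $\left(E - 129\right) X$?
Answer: $13400$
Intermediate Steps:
$E = -139$ ($E = -62 - 77 = -139$)
$X = -50$ ($X = \left(-25\right) 2 = -50$)
$\left(E - 129\right) X = \left(-139 - 129\right) \left(-50\right) = \left(-268\right) \left(-50\right) = 13400$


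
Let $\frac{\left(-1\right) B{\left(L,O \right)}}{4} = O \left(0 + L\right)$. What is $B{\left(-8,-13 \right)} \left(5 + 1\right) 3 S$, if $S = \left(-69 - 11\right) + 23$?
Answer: $426816$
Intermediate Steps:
$B{\left(L,O \right)} = - 4 L O$ ($B{\left(L,O \right)} = - 4 O \left(0 + L\right) = - 4 O L = - 4 L O$)
$S = -57$ ($S = -80 + 23 = -57$)
$B{\left(-8,-13 \right)} \left(5 + 1\right) 3 S = \left(-4\right) \left(-8\right) \left(-13\right) \left(5 + 1\right) 3 \left(-57\right) = - 416 \cdot 6 \cdot 3 \left(-57\right) = \left(-416\right) 18 \left(-57\right) = \left(-7488\right) \left(-57\right) = 426816$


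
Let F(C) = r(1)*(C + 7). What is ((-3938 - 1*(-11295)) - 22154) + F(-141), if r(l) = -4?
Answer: -14261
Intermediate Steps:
F(C) = -28 - 4*C (F(C) = -4*(C + 7) = -4*(7 + C) = -28 - 4*C)
((-3938 - 1*(-11295)) - 22154) + F(-141) = ((-3938 - 1*(-11295)) - 22154) + (-28 - 4*(-141)) = ((-3938 + 11295) - 22154) + (-28 + 564) = (7357 - 22154) + 536 = -14797 + 536 = -14261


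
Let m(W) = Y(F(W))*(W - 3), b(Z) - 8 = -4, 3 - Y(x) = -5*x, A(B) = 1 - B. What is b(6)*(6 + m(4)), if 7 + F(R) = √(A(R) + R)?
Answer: -84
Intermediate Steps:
F(R) = -6 (F(R) = -7 + √((1 - R) + R) = -7 + √1 = -7 + 1 = -6)
Y(x) = 3 + 5*x (Y(x) = 3 - (-5)*x = 3 + 5*x)
b(Z) = 4 (b(Z) = 8 - 4 = 4)
m(W) = 81 - 27*W (m(W) = (3 + 5*(-6))*(W - 3) = (3 - 30)*(-3 + W) = -27*(-3 + W) = 81 - 27*W)
b(6)*(6 + m(4)) = 4*(6 + (81 - 27*4)) = 4*(6 + (81 - 108)) = 4*(6 - 27) = 4*(-21) = -84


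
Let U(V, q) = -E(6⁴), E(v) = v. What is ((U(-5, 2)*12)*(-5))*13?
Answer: 1010880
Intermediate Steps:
U(V, q) = -1296 (U(V, q) = -1*6⁴ = -1*1296 = -1296)
((U(-5, 2)*12)*(-5))*13 = (-1296*12*(-5))*13 = -15552*(-5)*13 = 77760*13 = 1010880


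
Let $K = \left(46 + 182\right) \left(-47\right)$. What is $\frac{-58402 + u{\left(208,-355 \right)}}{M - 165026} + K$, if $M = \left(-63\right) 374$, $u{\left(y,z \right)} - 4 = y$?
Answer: $- \frac{1010425409}{94294} \approx -10716.0$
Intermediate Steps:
$u{\left(y,z \right)} = 4 + y$
$M = -23562$
$K = -10716$ ($K = 228 \left(-47\right) = -10716$)
$\frac{-58402 + u{\left(208,-355 \right)}}{M - 165026} + K = \frac{-58402 + \left(4 + 208\right)}{-23562 - 165026} - 10716 = \frac{-58402 + 212}{-188588} - 10716 = \left(-58190\right) \left(- \frac{1}{188588}\right) - 10716 = \frac{29095}{94294} - 10716 = - \frac{1010425409}{94294}$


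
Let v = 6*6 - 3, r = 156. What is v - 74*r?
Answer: -11511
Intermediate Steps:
v = 33 (v = 36 - 3 = 33)
v - 74*r = 33 - 74*156 = 33 - 11544 = -11511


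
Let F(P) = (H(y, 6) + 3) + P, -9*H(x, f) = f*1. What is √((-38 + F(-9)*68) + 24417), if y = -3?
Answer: √215331/3 ≈ 154.68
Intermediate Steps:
H(x, f) = -f/9
F(P) = 7/3 + P (F(P) = (-⅑*6 + 3) + P = (-⅔ + 3) + P = 7/3 + P)
√((-38 + F(-9)*68) + 24417) = √((-38 + (7/3 - 9)*68) + 24417) = √((-38 - 20/3*68) + 24417) = √((-38 - 1360/3) + 24417) = √(-1474/3 + 24417) = √(71777/3) = √215331/3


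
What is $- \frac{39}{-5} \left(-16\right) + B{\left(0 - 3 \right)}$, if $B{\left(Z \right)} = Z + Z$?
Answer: $- \frac{654}{5} \approx -130.8$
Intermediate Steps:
$B{\left(Z \right)} = 2 Z$
$- \frac{39}{-5} \left(-16\right) + B{\left(0 - 3 \right)} = - \frac{39}{-5} \left(-16\right) + 2 \left(0 - 3\right) = \left(-39\right) \left(- \frac{1}{5}\right) \left(-16\right) + 2 \left(0 - 3\right) = \frac{39}{5} \left(-16\right) + 2 \left(-3\right) = - \frac{624}{5} - 6 = - \frac{654}{5}$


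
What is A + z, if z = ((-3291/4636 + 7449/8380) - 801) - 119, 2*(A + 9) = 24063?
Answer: 26958470449/2428105 ≈ 11103.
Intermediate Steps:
A = 24045/2 (A = -9 + (1/2)*24063 = -9 + 24063/2 = 24045/2 ≈ 12023.)
z = -4466843827/4856210 (z = ((-3291*1/4636 + 7449*(1/8380)) - 801) - 119 = ((-3291/4636 + 7449/8380) - 801) - 119 = (869373/4856210 - 801) - 119 = -3888954837/4856210 - 119 = -4466843827/4856210 ≈ -919.82)
A + z = 24045/2 - 4466843827/4856210 = 26958470449/2428105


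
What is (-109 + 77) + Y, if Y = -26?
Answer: -58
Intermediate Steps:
(-109 + 77) + Y = (-109 + 77) - 26 = -32 - 26 = -58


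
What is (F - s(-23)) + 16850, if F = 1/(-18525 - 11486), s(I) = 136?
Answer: 501603853/30011 ≈ 16714.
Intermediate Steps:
F = -1/30011 (F = 1/(-30011) = -1/30011 ≈ -3.3321e-5)
(F - s(-23)) + 16850 = (-1/30011 - 1*136) + 16850 = (-1/30011 - 136) + 16850 = -4081497/30011 + 16850 = 501603853/30011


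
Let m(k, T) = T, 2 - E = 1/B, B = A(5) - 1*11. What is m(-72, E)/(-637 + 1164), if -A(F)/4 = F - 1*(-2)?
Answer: 79/20553 ≈ 0.0038437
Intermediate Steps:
A(F) = -8 - 4*F (A(F) = -4*(F - 1*(-2)) = -4*(F + 2) = -4*(2 + F) = -8 - 4*F)
B = -39 (B = (-8 - 4*5) - 1*11 = (-8 - 20) - 11 = -28 - 11 = -39)
E = 79/39 (E = 2 - 1/(-39) = 2 - 1*(-1/39) = 2 + 1/39 = 79/39 ≈ 2.0256)
m(-72, E)/(-637 + 1164) = (79/39)/(-637 + 1164) = (79/39)/527 = (1/527)*(79/39) = 79/20553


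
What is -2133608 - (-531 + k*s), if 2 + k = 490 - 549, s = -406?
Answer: -2157843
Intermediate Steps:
k = -61 (k = -2 + (490 - 549) = -2 - 59 = -61)
-2133608 - (-531 + k*s) = -2133608 - (-531 - 61*(-406)) = -2133608 - (-531 + 24766) = -2133608 - 1*24235 = -2133608 - 24235 = -2157843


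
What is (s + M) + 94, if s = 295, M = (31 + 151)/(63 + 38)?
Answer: 39471/101 ≈ 390.80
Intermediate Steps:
M = 182/101 ≈ 1.8020
(s + M) + 94 = (295 + 182/101) + 94 = 29977/101 + 94 = 39471/101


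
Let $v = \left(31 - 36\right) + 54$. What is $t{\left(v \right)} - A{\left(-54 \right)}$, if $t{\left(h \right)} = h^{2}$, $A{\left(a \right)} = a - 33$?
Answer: $2488$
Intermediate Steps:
$A{\left(a \right)} = -33 + a$
$v = 49$ ($v = -5 + 54 = 49$)
$t{\left(v \right)} - A{\left(-54 \right)} = 49^{2} - \left(-33 - 54\right) = 2401 - -87 = 2401 + 87 = 2488$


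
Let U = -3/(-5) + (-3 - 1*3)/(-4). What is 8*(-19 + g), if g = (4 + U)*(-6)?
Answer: -2224/5 ≈ -444.80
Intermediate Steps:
U = 21/10 (U = -3*(-⅕) + (-3 - 3)*(-¼) = ⅗ - 6*(-¼) = ⅗ + 3/2 = 21/10 ≈ 2.1000)
g = -183/5 (g = (4 + 21/10)*(-6) = (61/10)*(-6) = -183/5 ≈ -36.600)
8*(-19 + g) = 8*(-19 - 183/5) = 8*(-278/5) = -2224/5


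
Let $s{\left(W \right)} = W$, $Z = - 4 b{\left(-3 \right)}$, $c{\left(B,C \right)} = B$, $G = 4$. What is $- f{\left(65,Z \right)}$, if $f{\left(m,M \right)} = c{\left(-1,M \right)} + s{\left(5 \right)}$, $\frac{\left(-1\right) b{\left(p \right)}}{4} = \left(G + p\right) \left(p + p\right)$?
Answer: $-4$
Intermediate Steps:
$b{\left(p \right)} = - 8 p \left(4 + p\right)$ ($b{\left(p \right)} = - 4 \left(4 + p\right) \left(p + p\right) = - 4 \left(4 + p\right) 2 p = - 4 \cdot 2 p \left(4 + p\right) = - 8 p \left(4 + p\right)$)
$Z = -96$ ($Z = - 4 \left(\left(-8\right) \left(-3\right) \left(4 - 3\right)\right) = - 4 \left(\left(-8\right) \left(-3\right) 1\right) = \left(-4\right) 24 = -96$)
$f{\left(m,M \right)} = 4$ ($f{\left(m,M \right)} = -1 + 5 = 4$)
$- f{\left(65,Z \right)} = \left(-1\right) 4 = -4$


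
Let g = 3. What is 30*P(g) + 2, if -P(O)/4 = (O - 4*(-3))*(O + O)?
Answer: -10798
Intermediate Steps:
P(O) = -8*O*(12 + O) (P(O) = -4*(O - 4*(-3))*(O + O) = -4*(O + 12)*2*O = -4*(12 + O)*2*O = -8*O*(12 + O))
30*P(g) + 2 = 30*(-8*3*(12 + 3)) + 2 = 30*(-8*3*15) + 2 = 30*(-360) + 2 = -10800 + 2 = -10798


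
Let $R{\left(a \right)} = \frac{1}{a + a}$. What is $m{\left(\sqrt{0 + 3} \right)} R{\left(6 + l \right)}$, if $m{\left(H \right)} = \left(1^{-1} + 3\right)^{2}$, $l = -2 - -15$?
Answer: $\frac{8}{19} \approx 0.42105$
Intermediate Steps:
$l = 13$ ($l = -2 + 15 = 13$)
$m{\left(H \right)} = 16$ ($m{\left(H \right)} = \left(1 + 3\right)^{2} = 4^{2} = 16$)
$R{\left(a \right)} = \frac{1}{2 a}$
$m{\left(\sqrt{0 + 3} \right)} R{\left(6 + l \right)} = 16 \frac{1}{2 \left(6 + 13\right)} = 16 \frac{1}{2 \cdot 19} = 16 \cdot \frac{1}{2} \cdot \frac{1}{19} = 16 \cdot \frac{1}{38} = \frac{8}{19}$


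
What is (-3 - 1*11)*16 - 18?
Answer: -242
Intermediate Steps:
(-3 - 1*11)*16 - 18 = (-3 - 11)*16 - 18 = -14*16 - 18 = -224 - 18 = -242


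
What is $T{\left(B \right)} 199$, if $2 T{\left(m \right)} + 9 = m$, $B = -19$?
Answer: $-2786$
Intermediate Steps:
$T{\left(m \right)} = - \frac{9}{2} + \frac{m}{2}$
$T{\left(B \right)} 199 = \left(- \frac{9}{2} + \frac{1}{2} \left(-19\right)\right) 199 = \left(- \frac{9}{2} - \frac{19}{2}\right) 199 = \left(-14\right) 199 = -2786$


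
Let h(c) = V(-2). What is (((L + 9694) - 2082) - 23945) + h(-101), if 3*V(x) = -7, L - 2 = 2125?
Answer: -42625/3 ≈ -14208.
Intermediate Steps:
L = 2127 (L = 2 + 2125 = 2127)
V(x) = -7/3 (V(x) = (⅓)*(-7) = -7/3)
h(c) = -7/3
(((L + 9694) - 2082) - 23945) + h(-101) = (((2127 + 9694) - 2082) - 23945) - 7/3 = ((11821 - 2082) - 23945) - 7/3 = (9739 - 23945) - 7/3 = -14206 - 7/3 = -42625/3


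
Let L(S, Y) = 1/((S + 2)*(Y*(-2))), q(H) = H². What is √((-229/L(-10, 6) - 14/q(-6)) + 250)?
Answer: I*√782438/6 ≈ 147.43*I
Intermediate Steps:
L(S, Y) = -1/(2*Y*(2 + S)) (L(S, Y) = 1/((2 + S)*(-2*Y)) = 1/(-2*Y*(2 + S)) = -1/(2*Y*(2 + S)))
√((-229/L(-10, 6) - 14/q(-6)) + 250) = √((-229/((-½/(6*(2 - 10)))) - 14/((-6)²)) + 250) = √((-229/((-½*⅙/(-8))) - 14/36) + 250) = √((-229/((-½*⅙*(-⅛))) - 14*1/36) + 250) = √((-229/1/96 - 7/18) + 250) = √((-229*96 - 7/18) + 250) = √((-21984 - 7/18) + 250) = √(-395719/18 + 250) = √(-391219/18) = I*√782438/6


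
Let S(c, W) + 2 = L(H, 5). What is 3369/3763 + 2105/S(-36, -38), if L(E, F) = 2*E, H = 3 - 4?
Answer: -7907639/15052 ≈ -525.35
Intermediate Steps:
H = -1
S(c, W) = -4 (S(c, W) = -2 + 2*(-1) = -2 - 2 = -4)
3369/3763 + 2105/S(-36, -38) = 3369/3763 + 2105/(-4) = 3369*(1/3763) + 2105*(-¼) = 3369/3763 - 2105/4 = -7907639/15052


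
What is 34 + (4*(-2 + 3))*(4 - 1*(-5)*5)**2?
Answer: 3398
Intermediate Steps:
34 + (4*(-2 + 3))*(4 - 1*(-5)*5)**2 = 34 + (4*1)*(4 + 5*5)**2 = 34 + 4*(4 + 25)**2 = 34 + 4*29**2 = 34 + 4*841 = 34 + 3364 = 3398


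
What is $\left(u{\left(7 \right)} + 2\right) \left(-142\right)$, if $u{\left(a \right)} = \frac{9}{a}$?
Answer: $- \frac{3266}{7} \approx -466.57$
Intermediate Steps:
$\left(u{\left(7 \right)} + 2\right) \left(-142\right) = \left(\frac{9}{7} + 2\right) \left(-142\right) = \frac{23}{7} \left(-142\right) = - \frac{3266}{7}$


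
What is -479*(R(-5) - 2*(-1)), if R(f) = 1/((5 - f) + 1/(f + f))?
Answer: -99632/99 ≈ -1006.4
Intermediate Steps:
R(f) = 1/(5 + 1/(2*f) - f) (R(f) = 1/((5 - f) + 1/(2*f)) = 1/(5 + 1/(2*f) - f))
-479*(R(-5) - 2*(-1)) = -479*(2*(-5)/(1 - 2*(-5)² + 10*(-5)) - 2*(-1)) = -479*(2*(-5)/(1 - 2*25 - 50) + 2) = -479*(2*(-5)/(1 - 50 - 50) + 2) = -479*(2*(-5)/(-99) + 2) = -479*(2*(-5)*(-1/99) + 2) = -479*(10/99 + 2) = -479*208/99 = -99632/99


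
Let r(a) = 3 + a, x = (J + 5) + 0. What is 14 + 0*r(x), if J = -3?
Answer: 14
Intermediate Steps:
x = 2 (x = (-3 + 5) + 0 = 2 + 0 = 2)
14 + 0*r(x) = 14 + 0*(3 + 2) = 14 + 0*5 = 14 + 0 = 14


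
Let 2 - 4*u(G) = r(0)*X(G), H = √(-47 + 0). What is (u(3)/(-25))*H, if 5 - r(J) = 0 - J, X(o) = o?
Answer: 13*I*√47/100 ≈ 0.89124*I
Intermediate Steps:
H = I*√47 (H = √(-47) = I*√47 ≈ 6.8557*I)
r(J) = 5 + J (r(J) = 5 - (0 - J) = 5 - (-1)*J = 5 + J)
u(G) = ½ - 5*G/4 (u(G) = ½ - (5 + 0)*G/4 = ½ - 5*G/4)
(u(3)/(-25))*H = ((½ - 5/4*3)/(-25))*(I*√47) = ((½ - 15/4)*(-1/25))*(I*√47) = (-13/4*(-1/25))*(I*√47) = 13*(I*√47)/100 = 13*I*√47/100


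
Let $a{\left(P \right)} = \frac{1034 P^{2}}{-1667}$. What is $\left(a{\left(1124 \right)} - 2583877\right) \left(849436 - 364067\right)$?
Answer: $- \frac{2724693503586167}{1667} \approx -1.6345 \cdot 10^{12}$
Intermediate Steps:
$a{\left(P \right)} = - \frac{1034 P^{2}}{1667}$ ($a{\left(P \right)} = 1034 P^{2} \left(- \frac{1}{1667}\right) = - \frac{1034 P^{2}}{1667}$)
$\left(a{\left(1124 \right)} - 2583877\right) \left(849436 - 364067\right) = \left(- \frac{1034 \cdot 1124^{2}}{1667} - 2583877\right) \left(849436 - 364067\right) = \left(\left(- \frac{1034}{1667}\right) 1263376 - 2583877\right) 485369 = \left(- \frac{1306330784}{1667} - 2583877\right) 485369 = \left(- \frac{5613653743}{1667}\right) 485369 = - \frac{2724693503586167}{1667}$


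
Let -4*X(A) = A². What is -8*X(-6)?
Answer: 72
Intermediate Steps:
X(A) = -A²/4
-8*X(-6) = -(-2)*(-6)² = -(-2)*36 = -8*(-9) = 72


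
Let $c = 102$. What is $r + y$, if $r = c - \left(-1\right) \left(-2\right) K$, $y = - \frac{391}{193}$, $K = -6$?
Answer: $\frac{21611}{193} \approx 111.97$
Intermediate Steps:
$y = - \frac{391}{193}$ ($y = \left(-391\right) \frac{1}{193} = - \frac{391}{193} \approx -2.0259$)
$r = 114$ ($r = 102 - \left(-1\right) \left(-2\right) \left(-6\right) = 102 - 2 \left(-6\right) = 102 - -12 = 102 + 12 = 114$)
$r + y = 114 - \frac{391}{193} = \frac{21611}{193}$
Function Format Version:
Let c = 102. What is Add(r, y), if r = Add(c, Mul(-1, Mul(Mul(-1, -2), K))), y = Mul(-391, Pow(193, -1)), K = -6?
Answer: Rational(21611, 193) ≈ 111.97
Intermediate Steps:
y = Rational(-391, 193) (y = Mul(-391, Rational(1, 193)) = Rational(-391, 193) ≈ -2.0259)
r = 114 (r = Add(102, Mul(-1, Mul(Mul(-1, -2), -6))) = Add(102, Mul(-1, Mul(2, -6))) = Add(102, Mul(-1, -12)) = Add(102, 12) = 114)
Add(r, y) = Add(114, Rational(-391, 193)) = Rational(21611, 193)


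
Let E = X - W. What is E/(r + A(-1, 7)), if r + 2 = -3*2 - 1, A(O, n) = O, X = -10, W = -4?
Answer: ⅗ ≈ 0.60000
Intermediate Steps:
E = -6 (E = -10 - 1*(-4) = -10 + 4 = -6)
r = -9 (r = -2 + (-3*2 - 1) = -2 + (-6 - 1) = -2 - 7 = -9)
E/(r + A(-1, 7)) = -6/(-9 - 1) = -6/(-10) = -⅒*(-6) = ⅗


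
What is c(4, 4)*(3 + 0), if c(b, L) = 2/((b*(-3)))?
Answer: -½ ≈ -0.50000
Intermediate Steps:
c(b, L) = -2/(3*b) (c(b, L) = 2/((-3*b)) = 2*(-1/(3*b)) = -2/(3*b))
c(4, 4)*(3 + 0) = (-⅔/4)*(3 + 0) = -⅔*¼*3 = -⅙*3 = -½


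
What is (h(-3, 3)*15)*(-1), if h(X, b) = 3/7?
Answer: -45/7 ≈ -6.4286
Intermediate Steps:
h(X, b) = 3/7 (h(X, b) = 3*(⅐) = 3/7)
(h(-3, 3)*15)*(-1) = ((3/7)*15)*(-1) = (45/7)*(-1) = -45/7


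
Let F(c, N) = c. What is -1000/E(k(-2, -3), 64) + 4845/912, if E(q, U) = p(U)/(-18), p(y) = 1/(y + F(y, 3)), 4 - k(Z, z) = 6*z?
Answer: 36864085/16 ≈ 2.3040e+6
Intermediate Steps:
k(Z, z) = 4 - 6*z
p(y) = 1/(2*y) (p(y) = 1/(y + y) = 1/(2*y))
E(q, U) = -1/(36*U) (E(q, U) = (1/(2*U))/(-18) = (1/(2*U))*(-1/18) = -1/(36*U))
-1000/E(k(-2, -3), 64) + 4845/912 = -1000/((-1/36/64)) + 4845/912 = -1000/((-1/36*1/64)) + 4845*(1/912) = -1000/(-1/2304) + 85/16 = -1000*(-2304) + 85/16 = 2304000 + 85/16 = 36864085/16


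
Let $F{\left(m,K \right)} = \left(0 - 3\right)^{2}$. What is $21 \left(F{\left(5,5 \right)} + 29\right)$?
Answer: $798$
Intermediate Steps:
$F{\left(m,K \right)} = 9$ ($F{\left(m,K \right)} = \left(-3\right)^{2} = 9$)
$21 \left(F{\left(5,5 \right)} + 29\right) = 21 \left(9 + 29\right) = 21 \cdot 38 = 798$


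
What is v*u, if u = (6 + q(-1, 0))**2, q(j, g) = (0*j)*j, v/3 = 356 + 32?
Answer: 41904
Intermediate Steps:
v = 1164 (v = 3*(356 + 32) = 3*388 = 1164)
q(j, g) = 0 (q(j, g) = 0*j = 0)
u = 36 (u = (6 + 0)**2 = 6**2 = 36)
v*u = 1164*36 = 41904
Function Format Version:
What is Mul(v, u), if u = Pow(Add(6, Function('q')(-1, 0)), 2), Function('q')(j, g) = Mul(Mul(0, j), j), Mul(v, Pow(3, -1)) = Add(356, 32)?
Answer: 41904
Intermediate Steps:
v = 1164 (v = Mul(3, Add(356, 32)) = Mul(3, 388) = 1164)
Function('q')(j, g) = 0 (Function('q')(j, g) = Mul(0, j) = 0)
u = 36 (u = Pow(Add(6, 0), 2) = Pow(6, 2) = 36)
Mul(v, u) = Mul(1164, 36) = 41904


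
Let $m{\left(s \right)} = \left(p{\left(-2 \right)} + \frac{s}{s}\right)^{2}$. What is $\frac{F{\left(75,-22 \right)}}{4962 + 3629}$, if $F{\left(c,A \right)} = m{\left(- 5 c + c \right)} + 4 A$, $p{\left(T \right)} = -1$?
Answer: $- \frac{8}{781} \approx -0.010243$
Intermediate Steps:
$m{\left(s \right)} = 0$ ($m{\left(s \right)} = \left(-1 + \frac{s}{s}\right)^{2} = \left(-1 + 1\right)^{2} = 0^{2} = 0$)
$F{\left(c,A \right)} = 4 A$ ($F{\left(c,A \right)} = 0 + 4 A = 4 A$)
$\frac{F{\left(75,-22 \right)}}{4962 + 3629} = \frac{4 \left(-22\right)}{4962 + 3629} = - \frac{88}{8591} = \left(-88\right) \frac{1}{8591} = - \frac{8}{781}$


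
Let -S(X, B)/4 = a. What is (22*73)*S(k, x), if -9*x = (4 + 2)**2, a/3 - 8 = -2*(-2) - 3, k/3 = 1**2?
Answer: -173448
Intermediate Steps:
k = 3 (k = 3*1**2 = 3*1 = 3)
a = 27 (a = 24 + 3*(-2*(-2) - 3) = 24 + 3*(4 - 3) = 24 + 3*1 = 24 + 3 = 27)
x = -4 (x = -(4 + 2)**2/9 = -1/9*6**2 = -1/9*36 = -4)
S(X, B) = -108 (S(X, B) = -4*27 = -108)
(22*73)*S(k, x) = (22*73)*(-108) = 1606*(-108) = -173448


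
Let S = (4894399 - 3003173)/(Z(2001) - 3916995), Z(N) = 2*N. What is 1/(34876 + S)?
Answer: 3912993/136467652642 ≈ 2.8673e-5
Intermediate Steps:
S = -1891226/3912993 (S = (4894399 - 3003173)/(2*2001 - 3916995) = 1891226/(4002 - 3916995) = 1891226/(-3912993) = 1891226*(-1/3912993) = -1891226/3912993 ≈ -0.48332)
1/(34876 + S) = 1/(34876 - 1891226/3912993) = 1/(136467652642/3912993) = 3912993/136467652642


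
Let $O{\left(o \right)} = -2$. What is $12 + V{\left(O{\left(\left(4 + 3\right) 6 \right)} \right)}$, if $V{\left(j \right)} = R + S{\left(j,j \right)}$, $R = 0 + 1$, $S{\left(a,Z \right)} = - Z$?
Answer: $15$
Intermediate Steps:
$R = 1$
$V{\left(j \right)} = 1 - j$
$12 + V{\left(O{\left(\left(4 + 3\right) 6 \right)} \right)} = 12 + \left(1 - -2\right) = 12 + \left(1 + 2\right) = 12 + 3 = 15$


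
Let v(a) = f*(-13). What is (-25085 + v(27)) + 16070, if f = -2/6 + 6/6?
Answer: -27071/3 ≈ -9023.7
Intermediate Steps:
f = ⅔ (f = -2*⅙ + 6*(⅙) = -⅓ + 1 = ⅔ ≈ 0.66667)
v(a) = -26/3 (v(a) = (⅔)*(-13) = -26/3)
(-25085 + v(27)) + 16070 = (-25085 - 26/3) + 16070 = -75281/3 + 16070 = -27071/3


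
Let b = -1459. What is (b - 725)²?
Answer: 4769856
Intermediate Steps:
(b - 725)² = (-1459 - 725)² = (-2184)² = 4769856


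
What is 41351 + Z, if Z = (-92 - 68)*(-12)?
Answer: 43271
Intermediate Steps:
Z = 1920 (Z = -160*(-12) = 1920)
41351 + Z = 41351 + 1920 = 43271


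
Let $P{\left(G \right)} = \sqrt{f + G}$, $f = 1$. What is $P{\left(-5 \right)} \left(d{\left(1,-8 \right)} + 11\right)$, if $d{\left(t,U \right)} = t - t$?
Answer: $22 i \approx 22.0 i$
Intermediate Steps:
$d{\left(t,U \right)} = 0$
$P{\left(G \right)} = \sqrt{1 + G}$
$P{\left(-5 \right)} \left(d{\left(1,-8 \right)} + 11\right) = \sqrt{1 - 5} \left(0 + 11\right) = \sqrt{-4} \cdot 11 = 2 i 11 = 22 i$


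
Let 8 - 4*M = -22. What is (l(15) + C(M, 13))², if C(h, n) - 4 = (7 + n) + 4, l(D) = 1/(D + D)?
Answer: 707281/900 ≈ 785.87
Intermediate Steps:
M = 15/2 (M = 2 - ¼*(-22) = 2 + 11/2 = 15/2 ≈ 7.5000)
l(D) = 1/(2*D)
C(h, n) = 15 + n (C(h, n) = 4 + ((7 + n) + 4) = 4 + (11 + n) = 15 + n)
(l(15) + C(M, 13))² = ((½)/15 + (15 + 13))² = ((½)*(1/15) + 28)² = (1/30 + 28)² = (841/30)² = 707281/900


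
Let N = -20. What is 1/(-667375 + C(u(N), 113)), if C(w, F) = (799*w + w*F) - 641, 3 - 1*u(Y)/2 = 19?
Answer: -1/697200 ≈ -1.4343e-6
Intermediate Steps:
u(Y) = -32 (u(Y) = 6 - 2*19 = 6 - 38 = -32)
C(w, F) = -641 + 799*w + F*w (C(w, F) = (799*w + F*w) - 641 = -641 + 799*w + F*w)
1/(-667375 + C(u(N), 113)) = 1/(-667375 + (-641 + 799*(-32) + 113*(-32))) = 1/(-667375 + (-641 - 25568 - 3616)) = 1/(-667375 - 29825) = 1/(-697200) = -1/697200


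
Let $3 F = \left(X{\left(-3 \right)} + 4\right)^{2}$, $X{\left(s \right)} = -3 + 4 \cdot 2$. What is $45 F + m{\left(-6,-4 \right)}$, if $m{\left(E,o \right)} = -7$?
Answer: $1208$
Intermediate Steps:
$X{\left(s \right)} = 5$ ($X{\left(s \right)} = -3 + 8 = 5$)
$F = 27$ ($F = \frac{\left(5 + 4\right)^{2}}{3} = \frac{9^{2}}{3} = \frac{1}{3} \cdot 81 = 27$)
$45 F + m{\left(-6,-4 \right)} = 45 \cdot 27 - 7 = 1215 - 7 = 1208$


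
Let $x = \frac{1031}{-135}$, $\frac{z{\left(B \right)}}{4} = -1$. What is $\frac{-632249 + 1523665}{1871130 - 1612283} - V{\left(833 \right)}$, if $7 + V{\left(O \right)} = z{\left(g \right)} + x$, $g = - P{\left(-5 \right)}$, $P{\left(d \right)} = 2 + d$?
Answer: $\frac{771600212}{34944345} \approx 22.081$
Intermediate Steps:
$g = 3$ ($g = - (2 - 5) = \left(-1\right) \left(-3\right) = 3$)
$z{\left(B \right)} = -4$ ($z{\left(B \right)} = 4 \left(-1\right) = -4$)
$x = - \frac{1031}{135}$ ($x = 1031 \left(- \frac{1}{135}\right) = - \frac{1031}{135} \approx -7.637$)
$V{\left(O \right)} = - \frac{2516}{135}$ ($V{\left(O \right)} = -7 - \frac{1571}{135} = - \frac{2516}{135}$)
$\frac{-632249 + 1523665}{1871130 - 1612283} - V{\left(833 \right)} = \frac{-632249 + 1523665}{1871130 - 1612283} - - \frac{2516}{135} = \frac{891416}{258847} + \frac{2516}{135} = \frac{771600212}{34944345}$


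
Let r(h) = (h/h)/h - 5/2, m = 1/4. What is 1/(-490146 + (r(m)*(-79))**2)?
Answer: -4/1904415 ≈ -2.1004e-6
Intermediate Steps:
m = 1/4 (m = 1*(1/4) = 1/4 ≈ 0.25000)
r(h) = -5/2 + 1/h (r(h) = 1/h - 5*1/2 = 1/h - 5/2 = -5/2 + 1/h)
1/(-490146 + (r(m)*(-79))**2) = 1/(-490146 + ((-5/2 + 1/(1/4))*(-79))**2) = 1/(-490146 + ((-5/2 + 4)*(-79))**2) = 1/(-490146 + ((3/2)*(-79))**2) = 1/(-490146 + (-237/2)**2) = 1/(-490146 + 56169/4) = 1/(-1904415/4) = -4/1904415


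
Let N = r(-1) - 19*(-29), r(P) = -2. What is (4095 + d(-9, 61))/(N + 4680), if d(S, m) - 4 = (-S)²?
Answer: 4180/5229 ≈ 0.79939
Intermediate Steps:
d(S, m) = 4 + S² (d(S, m) = 4 + (-S)² = 4 + S²)
N = 549 (N = -2 - 19*(-29) = -2 + 551 = 549)
(4095 + d(-9, 61))/(N + 4680) = (4095 + (4 + (-9)²))/(549 + 4680) = (4095 + (4 + 81))/5229 = (4095 + 85)*(1/5229) = 4180*(1/5229) = 4180/5229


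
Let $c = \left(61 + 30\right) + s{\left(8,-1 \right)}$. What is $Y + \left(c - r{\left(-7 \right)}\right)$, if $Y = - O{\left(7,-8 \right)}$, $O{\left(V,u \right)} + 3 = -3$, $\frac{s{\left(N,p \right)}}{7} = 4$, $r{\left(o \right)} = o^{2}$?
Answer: $76$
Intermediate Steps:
$s{\left(N,p \right)} = 28$ ($s{\left(N,p \right)} = 7 \cdot 4 = 28$)
$O{\left(V,u \right)} = -6$ ($O{\left(V,u \right)} = -3 - 3 = -6$)
$c = 119$ ($c = \left(61 + 30\right) + 28 = 91 + 28 = 119$)
$Y = 6$ ($Y = \left(-1\right) \left(-6\right) = 6$)
$Y + \left(c - r{\left(-7 \right)}\right) = 6 + \left(119 - \left(-7\right)^{2}\right) = 6 + \left(119 - 49\right) = 6 + 70 = 76$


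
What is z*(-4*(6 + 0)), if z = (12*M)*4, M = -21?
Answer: 24192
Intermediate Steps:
z = -1008 (z = (12*(-21))*4 = -252*4 = -1008)
z*(-4*(6 + 0)) = -(-4032)*(6 + 0) = -(-4032)*6 = -1008*(-24) = 24192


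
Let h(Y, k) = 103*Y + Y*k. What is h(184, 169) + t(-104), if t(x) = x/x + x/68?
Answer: 850807/17 ≈ 50048.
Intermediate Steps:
t(x) = 1 + x/68 (t(x) = 1 + x*(1/68) = 1 + x/68)
h(184, 169) + t(-104) = 184*(103 + 169) + (1 + (1/68)*(-104)) = 184*272 + (1 - 26/17) = 50048 - 9/17 = 850807/17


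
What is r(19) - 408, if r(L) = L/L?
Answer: -407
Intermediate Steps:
r(L) = 1
r(19) - 408 = 1 - 408 = -407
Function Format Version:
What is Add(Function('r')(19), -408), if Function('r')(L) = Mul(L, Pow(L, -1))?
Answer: -407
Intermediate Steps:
Function('r')(L) = 1
Add(Function('r')(19), -408) = Add(1, -408) = -407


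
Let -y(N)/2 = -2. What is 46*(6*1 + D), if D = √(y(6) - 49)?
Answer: 276 + 138*I*√5 ≈ 276.0 + 308.58*I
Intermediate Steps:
y(N) = 4 (y(N) = -2*(-2) = 4)
D = 3*I*√5 (D = √(4 - 49) = √(-45) = 3*I*√5 ≈ 6.7082*I)
46*(6*1 + D) = 46*(6*1 + 3*I*√5) = 46*(6 + 3*I*√5) = 276 + 138*I*√5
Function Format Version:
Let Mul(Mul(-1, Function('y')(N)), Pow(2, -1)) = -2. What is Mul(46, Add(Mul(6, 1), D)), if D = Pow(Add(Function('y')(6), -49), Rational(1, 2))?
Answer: Add(276, Mul(138, I, Pow(5, Rational(1, 2)))) ≈ Add(276.00, Mul(308.58, I))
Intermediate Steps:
Function('y')(N) = 4 (Function('y')(N) = Mul(-2, -2) = 4)
D = Mul(3, I, Pow(5, Rational(1, 2))) (D = Pow(Add(4, -49), Rational(1, 2)) = Pow(-45, Rational(1, 2)) = Mul(3, I, Pow(5, Rational(1, 2))) ≈ Mul(6.7082, I))
Mul(46, Add(Mul(6, 1), D)) = Mul(46, Add(Mul(6, 1), Mul(3, I, Pow(5, Rational(1, 2))))) = Mul(46, Add(6, Mul(3, I, Pow(5, Rational(1, 2))))) = Add(276, Mul(138, I, Pow(5, Rational(1, 2))))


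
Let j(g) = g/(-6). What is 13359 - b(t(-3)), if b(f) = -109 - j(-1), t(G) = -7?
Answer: 80809/6 ≈ 13468.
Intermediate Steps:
j(g) = -g/6 (j(g) = g*(-1/6) = -g/6)
b(f) = -655/6 (b(f) = -109 - (-1)*(-1)/6 = -109 - 1*1/6 = -109 - 1/6 = -655/6)
13359 - b(t(-3)) = 13359 - 1*(-655/6) = 13359 + 655/6 = 80809/6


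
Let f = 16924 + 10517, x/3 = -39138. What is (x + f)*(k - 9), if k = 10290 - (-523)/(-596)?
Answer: -551260342269/596 ≈ -9.2493e+8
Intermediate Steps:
x = -117414 (x = 3*(-39138) = -117414)
f = 27441
k = 6132317/596 (k = 10290 - (-523)*(-1)/596 = 10290 - 1*523/596 = 10290 - 523/596 = 6132317/596 ≈ 10289.)
(x + f)*(k - 9) = (-117414 + 27441)*(6132317/596 - 9) = -89973*6126953/596 = -551260342269/596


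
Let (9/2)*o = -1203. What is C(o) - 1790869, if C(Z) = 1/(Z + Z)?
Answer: -2872553879/1604 ≈ -1.7909e+6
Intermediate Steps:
o = -802/3 (o = (2/9)*(-1203) = -802/3 ≈ -267.33)
C(Z) = 1/(2*Z)
C(o) - 1790869 = 1/(2*(-802/3)) - 1790869 = (1/2)*(-3/802) - 1790869 = -3/1604 - 1790869 = -2872553879/1604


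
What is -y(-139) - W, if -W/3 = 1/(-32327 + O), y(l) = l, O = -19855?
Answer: 2417765/17394 ≈ 139.00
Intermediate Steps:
W = 1/17394 (W = -3/(-32327 - 19855) = -3/(-52182) = -3*(-1/52182) = 1/17394 ≈ 5.7491e-5)
-y(-139) - W = -1*(-139) - 1*1/17394 = 139 - 1/17394 = 2417765/17394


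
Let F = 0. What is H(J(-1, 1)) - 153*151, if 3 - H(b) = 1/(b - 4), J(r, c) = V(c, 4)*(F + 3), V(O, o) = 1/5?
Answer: -392695/17 ≈ -23100.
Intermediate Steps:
V(O, o) = ⅕
J(r, c) = ⅗ (J(r, c) = (0 + 3)/5 = (⅕)*3 = ⅗)
H(b) = 3 - 1/(-4 + b) (H(b) = 3 - 1/(b - 4) = 3 - 1/(-4 + b))
H(J(-1, 1)) - 153*151 = (-13 + 3*(⅗))/(-4 + ⅗) - 153*151 = (-13 + 9/5)/(-17/5) - 23103 = -5/17*(-56/5) - 23103 = 56/17 - 23103 = -392695/17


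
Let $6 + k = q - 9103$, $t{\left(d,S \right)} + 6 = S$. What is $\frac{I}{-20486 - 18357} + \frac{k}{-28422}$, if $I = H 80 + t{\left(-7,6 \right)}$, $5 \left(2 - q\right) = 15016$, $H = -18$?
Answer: $\frac{2556620893}{5519978730} \approx 0.46316$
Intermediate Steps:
$q = - \frac{15006}{5}$ ($q = 2 - \frac{15016}{5} = - \frac{15006}{5} \approx -3001.2$)
$t{\left(d,S \right)} = -6 + S$
$k = - \frac{60551}{5}$ ($k = -6 - \frac{60521}{5} = - \frac{60551}{5} \approx -12110.0$)
$I = -1440$ ($I = \left(-18\right) 80 + \left(-6 + 6\right) = -1440 + 0 = -1440$)
$\frac{I}{-20486 - 18357} + \frac{k}{-28422} = - \frac{1440}{-20486 - 18357} - \frac{60551}{5 \left(-28422\right)} = - \frac{1440}{-38843} - - \frac{60551}{142110} = \left(-1440\right) \left(- \frac{1}{38843}\right) + \frac{60551}{142110} = \frac{1440}{38843} + \frac{60551}{142110} = \frac{2556620893}{5519978730}$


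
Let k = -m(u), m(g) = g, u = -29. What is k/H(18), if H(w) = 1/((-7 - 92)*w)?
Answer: -51678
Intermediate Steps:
H(w) = -1/(99*w) (H(w) = 1/((-99)*w) = -1/(99*w))
k = 29 (k = -1*(-29) = 29)
k/H(18) = 29/((-1/99/18)) = 29/((-1/99*1/18)) = 29/(-1/1782) = 29*(-1782) = -51678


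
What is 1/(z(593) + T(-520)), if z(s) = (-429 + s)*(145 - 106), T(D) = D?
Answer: 1/5876 ≈ 0.00017018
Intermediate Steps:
z(s) = -16731 + 39*s (z(s) = (-429 + s)*39 = -16731 + 39*s)
1/(z(593) + T(-520)) = 1/((-16731 + 39*593) - 520) = 1/((-16731 + 23127) - 520) = 1/(6396 - 520) = 1/5876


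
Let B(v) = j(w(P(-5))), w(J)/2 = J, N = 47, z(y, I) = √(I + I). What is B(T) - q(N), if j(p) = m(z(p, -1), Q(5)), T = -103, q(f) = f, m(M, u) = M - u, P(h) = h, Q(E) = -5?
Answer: -42 + I*√2 ≈ -42.0 + 1.4142*I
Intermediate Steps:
z(y, I) = √2*√I (z(y, I) = √(2*I) = √2*√I)
w(J) = 2*J
j(p) = 5 + I*√2 (j(p) = √2*√(-1) - 1*(-5) = √2*I + 5 = I*√2 + 5 = 5 + I*√2)
B(v) = 5 + I*√2
B(T) - q(N) = (5 + I*√2) - 1*47 = (5 + I*√2) - 47 = -42 + I*√2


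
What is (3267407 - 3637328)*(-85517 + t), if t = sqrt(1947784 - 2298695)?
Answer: 31634534157 - 369921*I*sqrt(350911) ≈ 3.1635e+10 - 2.1913e+8*I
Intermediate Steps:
t = I*sqrt(350911) (t = sqrt(-350911) = I*sqrt(350911) ≈ 592.38*I)
(3267407 - 3637328)*(-85517 + t) = (3267407 - 3637328)*(-85517 + I*sqrt(350911)) = -369921*(-85517 + I*sqrt(350911)) = 31634534157 - 369921*I*sqrt(350911)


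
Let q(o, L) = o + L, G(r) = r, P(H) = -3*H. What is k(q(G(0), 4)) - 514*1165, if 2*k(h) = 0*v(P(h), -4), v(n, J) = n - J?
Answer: -598810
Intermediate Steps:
q(o, L) = L + o
k(h) = 0 (k(h) = (0*(-3*h - 1*(-4)))/2 = (0*(-3*h + 4))/2 = (0*(4 - 3*h))/2 = (½)*0 = 0)
k(q(G(0), 4)) - 514*1165 = 0 - 514*1165 = 0 - 598810 = -598810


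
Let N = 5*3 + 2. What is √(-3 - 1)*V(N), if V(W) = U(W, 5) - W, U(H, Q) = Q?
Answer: -24*I ≈ -24.0*I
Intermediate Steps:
N = 17 (N = 15 + 2 = 17)
V(W) = 5 - W
√(-3 - 1)*V(N) = √(-3 - 1)*(5 - 1*17) = √(-4)*(5 - 17) = (2*I)*(-12) = -24*I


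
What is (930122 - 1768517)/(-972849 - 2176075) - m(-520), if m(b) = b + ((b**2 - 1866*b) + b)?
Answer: -3903657265925/3148924 ≈ -1.2397e+6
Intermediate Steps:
m(b) = b**2 - 1864*b (m(b) = b + (b**2 - 1865*b) = b**2 - 1864*b)
(930122 - 1768517)/(-972849 - 2176075) - m(-520) = (930122 - 1768517)/(-972849 - 2176075) - (-520)*(-1864 - 520) = -838395/(-3148924) - (-520)*(-2384) = -838395*(-1/3148924) - 1*1239680 = 838395/3148924 - 1239680 = -3903657265925/3148924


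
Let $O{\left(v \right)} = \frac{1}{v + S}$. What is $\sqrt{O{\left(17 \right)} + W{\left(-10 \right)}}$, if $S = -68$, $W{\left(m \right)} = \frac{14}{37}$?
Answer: $\frac{\sqrt{1277499}}{1887} \approx 0.59897$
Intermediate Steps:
$W{\left(m \right)} = \frac{14}{37}$ ($W{\left(m \right)} = 14 \cdot \frac{1}{37} = \frac{14}{37}$)
$O{\left(v \right)} = \frac{1}{-68 + v}$ ($O{\left(v \right)} = \frac{1}{v - 68} = \frac{1}{-68 + v}$)
$\sqrt{O{\left(17 \right)} + W{\left(-10 \right)}} = \sqrt{\frac{1}{-68 + 17} + \frac{14}{37}} = \sqrt{\frac{1}{-51} + \frac{14}{37}} = \sqrt{- \frac{1}{51} + \frac{14}{37}} = \sqrt{\frac{677}{1887}} = \frac{\sqrt{1277499}}{1887}$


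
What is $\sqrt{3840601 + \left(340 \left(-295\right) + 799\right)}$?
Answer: $10 \sqrt{37411} \approx 1934.2$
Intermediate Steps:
$\sqrt{3840601 + \left(340 \left(-295\right) + 799\right)} = \sqrt{3840601 + \left(-100300 + 799\right)} = \sqrt{3840601 - 99501} = \sqrt{3741100} = 10 \sqrt{37411}$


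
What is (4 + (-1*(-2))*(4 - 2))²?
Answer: 64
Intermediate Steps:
(4 + (-1*(-2))*(4 - 2))² = (4 + 2*2)² = (4 + 4)² = 8² = 64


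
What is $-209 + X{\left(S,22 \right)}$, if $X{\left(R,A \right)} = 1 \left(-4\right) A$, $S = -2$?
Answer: $-297$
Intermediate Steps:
$X{\left(R,A \right)} = - 4 A$
$-209 + X{\left(S,22 \right)} = -209 - 88 = -297$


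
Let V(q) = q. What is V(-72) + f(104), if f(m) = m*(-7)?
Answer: -800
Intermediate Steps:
f(m) = -7*m
V(-72) + f(104) = -72 - 7*104 = -72 - 728 = -800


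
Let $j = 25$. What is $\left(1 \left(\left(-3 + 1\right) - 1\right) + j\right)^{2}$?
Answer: $484$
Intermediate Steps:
$\left(1 \left(\left(-3 + 1\right) - 1\right) + j\right)^{2} = \left(1 \left(\left(-3 + 1\right) - 1\right) + 25\right)^{2} = \left(1 \left(-2 - 1\right) + 25\right)^{2} = \left(1 \left(-3\right) + 25\right)^{2} = \left(-3 + 25\right)^{2} = 22^{2} = 484$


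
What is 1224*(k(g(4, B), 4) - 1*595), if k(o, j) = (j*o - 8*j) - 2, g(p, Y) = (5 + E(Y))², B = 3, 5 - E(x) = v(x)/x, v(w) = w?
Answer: -373320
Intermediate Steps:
E(x) = 4 (E(x) = 5 - x/x = 5 - 1*1 = 5 - 1 = 4)
g(p, Y) = 81 (g(p, Y) = (5 + 4)² = 9² = 81)
k(o, j) = -2 - 8*j + j*o (k(o, j) = (-8*j + j*o) - 2 = -2 - 8*j + j*o)
1224*(k(g(4, B), 4) - 1*595) = 1224*((-2 - 8*4 + 4*81) - 1*595) = 1224*((-2 - 32 + 324) - 595) = 1224*(290 - 595) = 1224*(-305) = -373320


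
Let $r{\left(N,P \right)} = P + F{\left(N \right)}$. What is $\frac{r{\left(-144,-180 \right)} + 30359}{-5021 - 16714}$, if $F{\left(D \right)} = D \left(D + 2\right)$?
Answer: $- \frac{50627}{21735} \approx -2.3293$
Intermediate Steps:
$F{\left(D \right)} = D \left(2 + D\right)$
$r{\left(N,P \right)} = P + N \left(2 + N\right)$
$\frac{r{\left(-144,-180 \right)} + 30359}{-5021 - 16714} = \frac{\left(-180 - 144 \left(2 - 144\right)\right) + 30359}{-5021 - 16714} = \frac{\left(-180 - -20448\right) + 30359}{-21735} = \left(\left(-180 + 20448\right) + 30359\right) \left(- \frac{1}{21735}\right) = \left(20268 + 30359\right) \left(- \frac{1}{21735}\right) = 50627 \left(- \frac{1}{21735}\right) = - \frac{50627}{21735}$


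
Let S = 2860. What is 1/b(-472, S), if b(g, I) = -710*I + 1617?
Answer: -1/2028983 ≈ -4.9286e-7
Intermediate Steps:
b(g, I) = 1617 - 710*I
1/b(-472, S) = 1/(1617 - 710*2860) = 1/(1617 - 2030600) = 1/(-2028983) = -1/2028983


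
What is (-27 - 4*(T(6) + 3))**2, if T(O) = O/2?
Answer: 2601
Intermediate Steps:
T(O) = O/2 (T(O) = O*(1/2) = O/2)
(-27 - 4*(T(6) + 3))**2 = (-27 - 4*((1/2)*6 + 3))**2 = (-27 - 4*(3 + 3))**2 = (-27 - 4*6)**2 = (-27 - 24)**2 = (-51)**2 = 2601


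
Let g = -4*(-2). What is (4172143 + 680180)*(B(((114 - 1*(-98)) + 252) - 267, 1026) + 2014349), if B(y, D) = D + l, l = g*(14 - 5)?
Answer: 9779599833381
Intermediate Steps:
g = 8
l = 72 (l = 8*(14 - 5) = 8*9 = 72)
B(y, D) = 72 + D (B(y, D) = D + 72 = 72 + D)
(4172143 + 680180)*(B(((114 - 1*(-98)) + 252) - 267, 1026) + 2014349) = (4172143 + 680180)*((72 + 1026) + 2014349) = 4852323*(1098 + 2014349) = 4852323*2015447 = 9779599833381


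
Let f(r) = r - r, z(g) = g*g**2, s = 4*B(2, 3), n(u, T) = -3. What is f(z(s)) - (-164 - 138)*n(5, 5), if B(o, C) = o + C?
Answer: -906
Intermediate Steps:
B(o, C) = C + o
s = 20 (s = 4*(3 + 2) = 4*5 = 20)
z(g) = g**3
f(r) = 0
f(z(s)) - (-164 - 138)*n(5, 5) = 0 - (-164 - 138)*(-3) = 0 - (-302)*(-3) = 0 - 1*906 = 0 - 906 = -906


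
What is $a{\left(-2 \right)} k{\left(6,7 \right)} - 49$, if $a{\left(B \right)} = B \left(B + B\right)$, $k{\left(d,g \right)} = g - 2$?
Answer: $-9$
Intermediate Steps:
$k{\left(d,g \right)} = -2 + g$ ($k{\left(d,g \right)} = g - 2 = -2 + g$)
$a{\left(B \right)} = 2 B^{2}$ ($a{\left(B \right)} = B 2 B = 2 B^{2}$)
$a{\left(-2 \right)} k{\left(6,7 \right)} - 49 = 2 \left(-2\right)^{2} \left(-2 + 7\right) - 49 = 2 \cdot 4 \cdot 5 - 49 = 8 \cdot 5 - 49 = 40 - 49 = -9$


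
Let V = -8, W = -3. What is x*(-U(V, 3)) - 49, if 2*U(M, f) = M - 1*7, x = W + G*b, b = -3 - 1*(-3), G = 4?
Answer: -143/2 ≈ -71.500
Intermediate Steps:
b = 0 (b = -3 + 3 = 0)
x = -3 (x = -3 + 4*0 = -3 + 0 = -3)
U(M, f) = -7/2 + M/2 (U(M, f) = (M - 1*7)/2 = (M - 7)/2 = (-7 + M)/2 = -7/2 + M/2)
x*(-U(V, 3)) - 49 = -(-3)*(-7/2 + (1/2)*(-8)) - 49 = -(-3)*(-7/2 - 4) - 49 = -(-3)*(-15)/2 - 49 = -3*15/2 - 49 = -45/2 - 49 = -143/2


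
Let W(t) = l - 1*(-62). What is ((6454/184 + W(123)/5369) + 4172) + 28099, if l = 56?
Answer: 270466653/8372 ≈ 32306.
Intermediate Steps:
W(t) = 118 (W(t) = 56 - 1*(-62) = 56 + 62 = 118)
((6454/184 + W(123)/5369) + 4172) + 28099 = ((6454/184 + 118/5369) + 4172) + 28099 = ((6454*(1/184) + 118*(1/5369)) + 4172) + 28099 = ((3227/92 + 2/91) + 4172) + 28099 = (293841/8372 + 4172) + 28099 = 35221825/8372 + 28099 = 270466653/8372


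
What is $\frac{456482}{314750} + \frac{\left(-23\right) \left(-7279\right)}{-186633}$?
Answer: $\frac{16250052178}{29371368375} \approx 0.55326$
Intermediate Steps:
$\frac{456482}{314750} + \frac{\left(-23\right) \left(-7279\right)}{-186633} = 456482 \cdot \frac{1}{314750} + 167417 \left(- \frac{1}{186633}\right) = \frac{228241}{157375} - \frac{167417}{186633} = \frac{16250052178}{29371368375}$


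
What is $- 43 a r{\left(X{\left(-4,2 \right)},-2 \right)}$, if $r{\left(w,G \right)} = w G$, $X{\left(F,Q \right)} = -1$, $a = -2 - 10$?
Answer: $1032$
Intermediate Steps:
$a = -12$ ($a = -2 - 10 = -12$)
$r{\left(w,G \right)} = G w$
$- 43 a r{\left(X{\left(-4,2 \right)},-2 \right)} = \left(-43\right) \left(-12\right) \left(\left(-2\right) \left(-1\right)\right) = 516 \cdot 2 = 1032$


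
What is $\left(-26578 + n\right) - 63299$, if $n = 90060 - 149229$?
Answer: $-149046$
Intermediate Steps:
$n = -59169$ ($n = 90060 - 149229 = -59169$)
$\left(-26578 + n\right) - 63299 = \left(-26578 - 59169\right) - 63299 = -85747 - 63299 = -149046$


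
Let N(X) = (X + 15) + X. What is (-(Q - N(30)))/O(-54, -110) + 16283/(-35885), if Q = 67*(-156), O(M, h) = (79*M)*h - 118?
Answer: -7261277791/16835160670 ≈ -0.43132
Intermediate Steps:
O(M, h) = -118 + 79*M*h (O(M, h) = 79*M*h - 118 = -118 + 79*M*h)
N(X) = 15 + 2*X (N(X) = (15 + X) + X = 15 + 2*X)
Q = -10452
(-(Q - N(30)))/O(-54, -110) + 16283/(-35885) = (-(-10452 - (15 + 2*30)))/(-118 + 79*(-54)*(-110)) + 16283/(-35885) = (-(-10452 - (15 + 60)))/(-118 + 469260) + 16283*(-1/35885) = -(-10452 - 1*75)/469142 - 16283/35885 = -(-10452 - 75)*(1/469142) - 16283/35885 = -1*(-10527)*(1/469142) - 16283/35885 = 10527*(1/469142) - 16283/35885 = 10527/469142 - 16283/35885 = -7261277791/16835160670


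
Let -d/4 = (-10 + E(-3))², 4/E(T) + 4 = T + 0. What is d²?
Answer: 479785216/2401 ≈ 1.9983e+5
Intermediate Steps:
E(T) = 4/(-4 + T) (E(T) = 4/(-4 + (T + 0)) = 4/(-4 + T))
d = -21904/49 (d = -4*(-10 + 4/(-4 - 3))² = -4*(-10 + 4/(-7))² = -4*(-10 + 4*(-⅐))² = -4*(-10 - 4/7)² = -4*(-74/7)² = -4*5476/49 = -21904/49 ≈ -447.02)
d² = (-21904/49)² = 479785216/2401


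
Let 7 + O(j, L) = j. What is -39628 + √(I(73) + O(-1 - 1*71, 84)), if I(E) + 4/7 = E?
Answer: -39628 + I*√322/7 ≈ -39628.0 + 2.5635*I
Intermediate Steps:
I(E) = -4/7 + E
O(j, L) = -7 + j
-39628 + √(I(73) + O(-1 - 1*71, 84)) = -39628 + √((-4/7 + 73) + (-7 + (-1 - 1*71))) = -39628 + √(507/7 + (-7 + (-1 - 71))) = -39628 + √(507/7 + (-7 - 72)) = -39628 + √(507/7 - 79) = -39628 + √(-46/7) = -39628 + I*√322/7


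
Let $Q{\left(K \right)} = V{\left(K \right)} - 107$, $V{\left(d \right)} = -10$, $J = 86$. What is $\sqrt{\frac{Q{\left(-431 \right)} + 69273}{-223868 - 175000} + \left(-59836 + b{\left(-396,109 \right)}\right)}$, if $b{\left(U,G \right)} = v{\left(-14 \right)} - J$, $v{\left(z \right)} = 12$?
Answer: $\frac{i \sqrt{66190624015467}}{33239} \approx 244.77 i$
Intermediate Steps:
$Q{\left(K \right)} = -117$ ($Q{\left(K \right)} = -10 - 107 = -117$)
$b{\left(U,G \right)} = -74$ ($b{\left(U,G \right)} = 12 - 86 = -74$)
$\sqrt{\frac{Q{\left(-431 \right)} + 69273}{-223868 - 175000} + \left(-59836 + b{\left(-396,109 \right)}\right)} = \sqrt{\frac{-117 + 69273}{-223868 - 175000} - 59910} = \sqrt{\frac{69156}{-398868} - 59910} = \sqrt{69156 \left(- \frac{1}{398868}\right) - 59910} = \sqrt{- \frac{5763}{33239} - 59910} = \sqrt{- \frac{1991354253}{33239}} = \frac{i \sqrt{66190624015467}}{33239}$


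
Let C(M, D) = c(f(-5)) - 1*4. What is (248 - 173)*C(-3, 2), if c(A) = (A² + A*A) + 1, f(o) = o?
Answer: 3525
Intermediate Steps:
c(A) = 1 + 2*A² (c(A) = (A² + A²) + 1 = 2*A² + 1 = 1 + 2*A²)
C(M, D) = 47 (C(M, D) = (1 + 2*(-5)²) - 1*4 = (1 + 2*25) - 4 = (1 + 50) - 4 = 51 - 4 = 47)
(248 - 173)*C(-3, 2) = (248 - 173)*47 = 75*47 = 3525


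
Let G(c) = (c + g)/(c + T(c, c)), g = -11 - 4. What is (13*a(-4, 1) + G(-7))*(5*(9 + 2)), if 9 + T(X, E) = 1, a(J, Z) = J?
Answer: -8338/3 ≈ -2779.3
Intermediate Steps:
T(X, E) = -8 (T(X, E) = -9 + 1 = -8)
g = -15
G(c) = (-15 + c)/(-8 + c) (G(c) = (c - 15)/(c - 8) = (-15 + c)/(-8 + c))
(13*a(-4, 1) + G(-7))*(5*(9 + 2)) = (13*(-4) + (-15 - 7)/(-8 - 7))*(5*(9 + 2)) = (-52 - 22/(-15))*(5*11) = (-52 - 1/15*(-22))*55 = (-52 + 22/15)*55 = -758/15*55 = -8338/3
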